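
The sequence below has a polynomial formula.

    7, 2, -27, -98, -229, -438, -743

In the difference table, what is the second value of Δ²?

First differences: -5, -29, -71, -131, -209, -305
Second differences: -24, -42, -60, -78, -96
Third differences: -18, -18, -18, -18

-42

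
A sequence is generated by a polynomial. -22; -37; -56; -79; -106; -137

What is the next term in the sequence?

-172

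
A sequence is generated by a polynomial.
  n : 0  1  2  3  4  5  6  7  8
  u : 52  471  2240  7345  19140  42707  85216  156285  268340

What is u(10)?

681312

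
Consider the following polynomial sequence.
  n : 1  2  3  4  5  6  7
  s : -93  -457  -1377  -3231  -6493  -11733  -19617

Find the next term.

-30907

-364, -920, -1854, -3262, -5240, -7884
-556, -934, -1408, -1978, -2644
-378, -474, -570, -666
-96, -96, -96
Constant fourth difference = -96, so extend:
-666 − 96 = -762;  -2644 − 762 = -3406;  -7884 − 3406 = -11290;  -19617 − 11290 = -30907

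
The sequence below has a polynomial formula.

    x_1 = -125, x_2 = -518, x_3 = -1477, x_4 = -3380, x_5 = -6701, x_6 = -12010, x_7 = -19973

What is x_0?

-16

D1: -393  -959  -1903  -3321  -5309  -7963
D2: -566  -944  -1418  -1988  -2654
D3: -378  -474  -570  -666
D4: -96  -96  -96
The fourth differences are constant at -96.
Work back: -378 + 96 = -282;  -566 + 282 = -284;  -393 + 284 = -109;  -125 + 109 = -16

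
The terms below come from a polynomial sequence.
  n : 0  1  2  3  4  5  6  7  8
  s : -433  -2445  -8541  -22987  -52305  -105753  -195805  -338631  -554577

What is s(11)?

-1917315

First differences: -2012 , -6096 , -14446 , -29318 , -53448 , -90052 , -142826 , -215946
Second differences: -4084 , -8350 , -14872 , -24130 , -36604 , -52774 , -73120
Third differences: -4266 , -6522 , -9258 , -12474 , -16170 , -20346
Fourth differences: -2256 , -2736 , -3216 , -3696 , -4176
Fifth differences: -480 , -480 , -480 , -480
Fifth differences constant at -480.
-4176 − 480 = -4656;  -20346 − 4656 = -25002;  -73120 − 25002 = -98122;  -215946 − 98122 = -314068;  -554577 − 314068 = -868645
-4656 − 480 = -5136;  -25002 − 5136 = -30138;  -98122 − 30138 = -128260;  -314068 − 128260 = -442328;  -868645 − 442328 = -1310973
-5136 − 480 = -5616;  -30138 − 5616 = -35754;  -128260 − 35754 = -164014;  -442328 − 164014 = -606342;  -1310973 − 606342 = -1917315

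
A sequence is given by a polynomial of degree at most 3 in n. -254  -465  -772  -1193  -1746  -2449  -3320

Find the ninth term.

First differences: -211, -307, -421, -553, -703, -871
Second differences: -96, -114, -132, -150, -168
Third differences: -18, -18, -18, -18
Third differences constant at -18.
-168 − 18 = -186;  -871 − 186 = -1057;  -3320 − 1057 = -4377
-186 − 18 = -204;  -1057 − 204 = -1261;  -4377 − 1261 = -5638

-5638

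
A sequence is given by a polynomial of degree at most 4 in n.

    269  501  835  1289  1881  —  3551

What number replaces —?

2629

Using the first 5 terms:
D1: 232, 334, 454, 592
D2: 102, 120, 138
D3: 18, 18
Constant third difference = 18.
Extend forward: 138 + 18 = 156;  592 + 156 = 748;  1881 + 748 = 2629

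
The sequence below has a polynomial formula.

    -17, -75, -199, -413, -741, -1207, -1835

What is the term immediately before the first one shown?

-1

First differences: -58  -124  -214  -328  -466  -628
Second differences: -66  -90  -114  -138  -162
Third differences: -24  -24  -24  -24
The third differences are constant at -24.
Work back: -66 + 24 = -42;  -58 + 42 = -16;  -17 + 16 = -1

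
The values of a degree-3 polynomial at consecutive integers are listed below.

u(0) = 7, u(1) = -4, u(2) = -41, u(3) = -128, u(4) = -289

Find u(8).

-2153

First differences: -11 , -37 , -87 , -161
Second differences: -26 , -50 , -74
Third differences: -24 , -24
Constant third difference = -24, so extend:
-74 − 24 = -98;  -161 − 98 = -259;  -289 − 259 = -548
-98 − 24 = -122;  -259 − 122 = -381;  -548 − 381 = -929
-122 − 24 = -146;  -381 − 146 = -527;  -929 − 527 = -1456
-146 − 24 = -170;  -527 − 170 = -697;  -1456 − 697 = -2153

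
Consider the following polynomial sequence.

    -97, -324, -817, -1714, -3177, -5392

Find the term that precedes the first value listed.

Δ: -227  -493  -897  -1463  -2215
Δ²: -266  -404  -566  -752
Δ³: -138  -162  -186
Δ⁴: -24  -24
The fourth differences are constant at -24.
Work back: -138 + 24 = -114;  -266 + 114 = -152;  -227 + 152 = -75;  -97 + 75 = -22

-22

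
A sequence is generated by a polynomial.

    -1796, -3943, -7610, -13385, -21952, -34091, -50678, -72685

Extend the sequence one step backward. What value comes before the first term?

-677

Δ: -2147  -3667  -5775  -8567  -12139  -16587  -22007
Δ²: -1520  -2108  -2792  -3572  -4448  -5420
Δ³: -588  -684  -780  -876  -972
Δ⁴: -96  -96  -96  -96
The fourth differences are constant at -96.
Work back: -588 + 96 = -492;  -1520 + 492 = -1028;  -2147 + 1028 = -1119;  -1796 + 1119 = -677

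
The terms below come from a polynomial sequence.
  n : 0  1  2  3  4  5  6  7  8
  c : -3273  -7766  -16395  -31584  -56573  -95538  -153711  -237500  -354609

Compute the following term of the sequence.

First differences: -4493 , -8629 , -15189 , -24989 , -38965 , -58173 , -83789 , -117109
Second differences: -4136 , -6560 , -9800 , -13976 , -19208 , -25616 , -33320
Third differences: -2424 , -3240 , -4176 , -5232 , -6408 , -7704
Fourth differences: -816 , -936 , -1056 , -1176 , -1296
Fifth differences: -120 , -120 , -120 , -120
Fifth differences constant at -120.
-1296 − 120 = -1416;  -7704 − 1416 = -9120;  -33320 − 9120 = -42440;  -117109 − 42440 = -159549;  -354609 − 159549 = -514158

-514158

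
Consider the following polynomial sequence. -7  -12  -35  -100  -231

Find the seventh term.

-787

-5, -23, -65, -131
-18, -42, -66
-24, -24
Third differences constant at -24.
-66 − 24 = -90;  -131 − 90 = -221;  -231 − 221 = -452
-90 − 24 = -114;  -221 − 114 = -335;  -452 − 335 = -787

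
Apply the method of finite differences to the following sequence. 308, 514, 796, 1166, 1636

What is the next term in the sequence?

2218

D1: 206, 282, 370, 470
D2: 76, 88, 100
D3: 12, 12
Constant third difference = 12, so extend:
100 + 12 = 112;  470 + 112 = 582;  1636 + 582 = 2218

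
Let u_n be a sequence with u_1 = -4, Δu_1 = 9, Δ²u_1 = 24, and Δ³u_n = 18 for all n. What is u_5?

248

Build the table forward from the leading diagonal:
D3: 18  18  18  18  18
D2: 24  42  60  78  96
D1: 9  33  75  135  213
u: -4  5  38  113  248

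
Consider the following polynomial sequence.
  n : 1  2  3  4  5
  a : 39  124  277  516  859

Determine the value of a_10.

4764

Δ: 85, 153, 239, 343
Δ²: 68, 86, 104
Δ³: 18, 18
Constant third difference = 18, so extend:
104 + 18 = 122;  343 + 122 = 465;  859 + 465 = 1324
122 + 18 = 140;  465 + 140 = 605;  1324 + 605 = 1929
140 + 18 = 158;  605 + 158 = 763;  1929 + 763 = 2692
158 + 18 = 176;  763 + 176 = 939;  2692 + 939 = 3631
176 + 18 = 194;  939 + 194 = 1133;  3631 + 1133 = 4764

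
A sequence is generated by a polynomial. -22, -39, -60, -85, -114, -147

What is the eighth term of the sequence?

-225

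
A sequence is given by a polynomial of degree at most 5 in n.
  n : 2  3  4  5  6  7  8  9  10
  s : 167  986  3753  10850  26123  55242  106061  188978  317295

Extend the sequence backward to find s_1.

18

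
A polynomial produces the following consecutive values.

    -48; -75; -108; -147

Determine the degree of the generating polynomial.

D1: -27, -33, -39
D2: -6, -6
The second differences are constant, so the polynomial has degree 2.

2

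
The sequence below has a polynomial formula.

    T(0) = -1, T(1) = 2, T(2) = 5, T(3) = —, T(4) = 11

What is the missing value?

8

Using the first 3 terms:
Δ: 3  3
Constant first difference = 3.
Extend forward: 5 + 3 = 8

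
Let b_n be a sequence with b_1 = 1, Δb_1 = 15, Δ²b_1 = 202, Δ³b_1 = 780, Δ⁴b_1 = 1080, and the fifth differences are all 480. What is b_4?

1432

Build the table forward from the leading diagonal:
Fifth differences: 480  480  480  480
Fourth differences: 1080  1560  2040  2520
Third differences: 780  1860  3420  5460
Second differences: 202  982  2842  6262
First differences: 15  217  1199  4041
b: 1  16  233  1432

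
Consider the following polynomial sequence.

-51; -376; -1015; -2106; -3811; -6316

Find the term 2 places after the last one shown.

D1: -325, -639, -1091, -1705, -2505
D2: -314, -452, -614, -800
D3: -138, -162, -186
D4: -24, -24
The fourth differences are constant (-24).
-186 − 24 = -210;  -800 − 210 = -1010;  -2505 − 1010 = -3515;  -6316 − 3515 = -9831
-210 − 24 = -234;  -1010 − 234 = -1244;  -3515 − 1244 = -4759;  -9831 − 4759 = -14590

-14590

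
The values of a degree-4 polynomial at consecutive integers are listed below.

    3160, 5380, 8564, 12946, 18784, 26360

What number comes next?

35980

2220  3184  4382  5838  7576
964  1198  1456  1738
234  258  282
24  24
Constant fourth difference = 24, so extend:
282 + 24 = 306;  1738 + 306 = 2044;  7576 + 2044 = 9620;  26360 + 9620 = 35980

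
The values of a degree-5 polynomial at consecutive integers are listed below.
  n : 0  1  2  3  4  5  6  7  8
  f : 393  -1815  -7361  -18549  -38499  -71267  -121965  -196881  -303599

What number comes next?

-451119

First differences: -2208, -5546, -11188, -19950, -32768, -50698, -74916, -106718
Second differences: -3338, -5642, -8762, -12818, -17930, -24218, -31802
Third differences: -2304, -3120, -4056, -5112, -6288, -7584
Fourth differences: -816, -936, -1056, -1176, -1296
Fifth differences: -120, -120, -120, -120
Fifth differences constant at -120.
-1296 − 120 = -1416;  -7584 − 1416 = -9000;  -31802 − 9000 = -40802;  -106718 − 40802 = -147520;  -303599 − 147520 = -451119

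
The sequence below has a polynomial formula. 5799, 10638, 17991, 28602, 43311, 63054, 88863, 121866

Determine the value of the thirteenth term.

D1: 4839  7353  10611  14709  19743  25809  33003
D2: 2514  3258  4098  5034  6066  7194
D3: 744  840  936  1032  1128
D4: 96  96  96  96
The fourth differences are constant (96).
1128 + 96 = 1224;  7194 + 1224 = 8418;  33003 + 8418 = 41421;  121866 + 41421 = 163287
1224 + 96 = 1320;  8418 + 1320 = 9738;  41421 + 9738 = 51159;  163287 + 51159 = 214446
1320 + 96 = 1416;  9738 + 1416 = 11154;  51159 + 11154 = 62313;  214446 + 62313 = 276759
1416 + 96 = 1512;  11154 + 1512 = 12666;  62313 + 12666 = 74979;  276759 + 74979 = 351738
1512 + 96 = 1608;  12666 + 1608 = 14274;  74979 + 14274 = 89253;  351738 + 89253 = 440991

440991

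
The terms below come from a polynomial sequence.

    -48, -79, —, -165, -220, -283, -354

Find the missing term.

Using the last 4 terms:
-55  -63  -71
-8  -8
Constant second difference = -8.
Extend backward: -55 + 8 = -47;  -165 + 47 = -118

-118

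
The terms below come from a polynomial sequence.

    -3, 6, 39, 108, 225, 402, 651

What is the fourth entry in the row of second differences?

60

D1: 9, 33, 69, 117, 177, 249
D2: 24, 36, 48, 60, 72
D3: 12, 12, 12, 12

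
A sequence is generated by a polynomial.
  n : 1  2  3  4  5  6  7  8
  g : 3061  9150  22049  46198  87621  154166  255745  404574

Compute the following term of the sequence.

D1: 6089, 12899, 24149, 41423, 66545, 101579, 148829
D2: 6810, 11250, 17274, 25122, 35034, 47250
D3: 4440, 6024, 7848, 9912, 12216
D4: 1584, 1824, 2064, 2304
D5: 240, 240, 240
Fifth differences constant at 240.
2304 + 240 = 2544;  12216 + 2544 = 14760;  47250 + 14760 = 62010;  148829 + 62010 = 210839;  404574 + 210839 = 615413

615413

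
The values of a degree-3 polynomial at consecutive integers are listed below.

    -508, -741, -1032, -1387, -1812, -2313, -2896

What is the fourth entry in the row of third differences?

First differences: -233, -291, -355, -425, -501, -583
Second differences: -58, -64, -70, -76, -82
Third differences: -6, -6, -6, -6

-6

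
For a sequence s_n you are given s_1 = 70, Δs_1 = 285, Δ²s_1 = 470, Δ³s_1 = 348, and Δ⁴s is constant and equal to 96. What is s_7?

17230

Build the table forward from the leading diagonal:
Δ⁴: 96  96  96  96  96  96  96
Δ³: 348  444  540  636  732  828  924
Δ²: 470  818  1262  1802  2438  3170  3998
Δ: 285  755  1573  2835  4637  7075  10245
s: 70  355  1110  2683  5518  10155  17230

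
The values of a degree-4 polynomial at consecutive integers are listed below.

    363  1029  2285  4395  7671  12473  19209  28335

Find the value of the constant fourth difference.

48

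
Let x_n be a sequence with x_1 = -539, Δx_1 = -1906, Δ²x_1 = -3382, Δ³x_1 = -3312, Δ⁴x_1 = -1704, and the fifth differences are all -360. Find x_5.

-43407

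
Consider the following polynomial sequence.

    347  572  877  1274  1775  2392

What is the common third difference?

12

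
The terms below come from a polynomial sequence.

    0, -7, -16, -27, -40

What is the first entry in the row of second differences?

-2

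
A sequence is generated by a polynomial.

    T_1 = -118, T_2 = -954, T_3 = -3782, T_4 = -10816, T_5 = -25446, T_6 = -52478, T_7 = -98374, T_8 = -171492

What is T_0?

4

First differences: -836, -2828, -7034, -14630, -27032, -45896, -73118
Second differences: -1992, -4206, -7596, -12402, -18864, -27222
Third differences: -2214, -3390, -4806, -6462, -8358
Fourth differences: -1176, -1416, -1656, -1896
Fifth differences: -240, -240, -240
The fifth differences are constant at -240.
Work back: -1176 + 240 = -936;  -2214 + 936 = -1278;  -1992 + 1278 = -714;  -836 + 714 = -122;  -118 + 122 = 4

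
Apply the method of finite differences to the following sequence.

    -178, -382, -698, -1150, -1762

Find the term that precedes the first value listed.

First differences: -204, -316, -452, -612
Second differences: -112, -136, -160
Third differences: -24, -24
The third differences are constant at -24.
Work back: -112 + 24 = -88;  -204 + 88 = -116;  -178 + 116 = -62

-62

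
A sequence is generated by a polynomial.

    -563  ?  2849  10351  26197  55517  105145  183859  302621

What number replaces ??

Using the last 7 terms:
7502  15846  29320  49628  78714  118762
8344  13474  20308  29086  40048
5130  6834  8778  10962
1704  1944  2184
240  240
Constant fifth difference = 240.
Extend backward: 1704 − 240 = 1464;  5130 − 1464 = 3666;  8344 − 3666 = 4678;  7502 − 4678 = 2824;  2849 − 2824 = 25

25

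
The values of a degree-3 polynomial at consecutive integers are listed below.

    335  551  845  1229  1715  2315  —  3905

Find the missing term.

3041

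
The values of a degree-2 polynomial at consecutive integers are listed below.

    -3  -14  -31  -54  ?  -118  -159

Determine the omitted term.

-83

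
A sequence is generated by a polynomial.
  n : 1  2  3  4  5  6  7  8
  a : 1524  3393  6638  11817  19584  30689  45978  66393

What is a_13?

285048

D1: 1869 , 3245 , 5179 , 7767 , 11105 , 15289 , 20415
D2: 1376 , 1934 , 2588 , 3338 , 4184 , 5126
D3: 558 , 654 , 750 , 846 , 942
D4: 96 , 96 , 96 , 96
Fourth differences constant at 96.
942 + 96 = 1038;  5126 + 1038 = 6164;  20415 + 6164 = 26579;  66393 + 26579 = 92972
1038 + 96 = 1134;  6164 + 1134 = 7298;  26579 + 7298 = 33877;  92972 + 33877 = 126849
1134 + 96 = 1230;  7298 + 1230 = 8528;  33877 + 8528 = 42405;  126849 + 42405 = 169254
1230 + 96 = 1326;  8528 + 1326 = 9854;  42405 + 9854 = 52259;  169254 + 52259 = 221513
1326 + 96 = 1422;  9854 + 1422 = 11276;  52259 + 11276 = 63535;  221513 + 63535 = 285048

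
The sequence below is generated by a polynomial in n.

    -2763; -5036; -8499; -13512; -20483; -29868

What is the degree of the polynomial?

-2273, -3463, -5013, -6971, -9385
-1190, -1550, -1958, -2414
-360, -408, -456
-48, -48
The fourth differences are constant, so the polynomial has degree 4.

4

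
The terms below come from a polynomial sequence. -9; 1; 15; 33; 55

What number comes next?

81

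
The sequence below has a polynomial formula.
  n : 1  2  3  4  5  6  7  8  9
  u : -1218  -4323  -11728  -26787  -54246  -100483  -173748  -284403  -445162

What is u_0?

-211

D1: -3105, -7405, -15059, -27459, -46237, -73265, -110655, -160759
D2: -4300, -7654, -12400, -18778, -27028, -37390, -50104
D3: -3354, -4746, -6378, -8250, -10362, -12714
D4: -1392, -1632, -1872, -2112, -2352
D5: -240, -240, -240, -240
The fifth differences are constant at -240.
Work back: -1392 + 240 = -1152;  -3354 + 1152 = -2202;  -4300 + 2202 = -2098;  -3105 + 2098 = -1007;  -1218 + 1007 = -211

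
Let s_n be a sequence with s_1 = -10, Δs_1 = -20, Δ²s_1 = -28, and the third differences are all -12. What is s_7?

Build the table forward from the leading diagonal:
Third differences: -12, -12, -12, -12, -12, -12, -12
Second differences: -28, -40, -52, -64, -76, -88, -100
First differences: -20, -48, -88, -140, -204, -280, -368
s: -10, -30, -78, -166, -306, -510, -790

-790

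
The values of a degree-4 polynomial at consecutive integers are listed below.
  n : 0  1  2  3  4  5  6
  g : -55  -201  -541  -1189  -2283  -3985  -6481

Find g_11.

-146  -340  -648  -1094  -1702  -2496
-194  -308  -446  -608  -794
-114  -138  -162  -186
-24  -24  -24
Constant fourth difference = -24, so extend:
-186 − 24 = -210;  -794 − 210 = -1004;  -2496 − 1004 = -3500;  -6481 − 3500 = -9981
-210 − 24 = -234;  -1004 − 234 = -1238;  -3500 − 1238 = -4738;  -9981 − 4738 = -14719
-234 − 24 = -258;  -1238 − 258 = -1496;  -4738 − 1496 = -6234;  -14719 − 6234 = -20953
-258 − 24 = -282;  -1496 − 282 = -1778;  -6234 − 1778 = -8012;  -20953 − 8012 = -28965
-282 − 24 = -306;  -1778 − 306 = -2084;  -8012 − 2084 = -10096;  -28965 − 10096 = -39061

-39061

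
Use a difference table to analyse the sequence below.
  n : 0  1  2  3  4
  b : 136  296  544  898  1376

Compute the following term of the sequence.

1996

D1: 160, 248, 354, 478
D2: 88, 106, 124
D3: 18, 18
The third differences are constant (18).
124 + 18 = 142;  478 + 142 = 620;  1376 + 620 = 1996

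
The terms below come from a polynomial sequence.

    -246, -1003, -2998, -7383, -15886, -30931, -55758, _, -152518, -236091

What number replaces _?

Using the first 7 terms:
D1: -757, -1995, -4385, -8503, -15045, -24827
D2: -1238, -2390, -4118, -6542, -9782
D3: -1152, -1728, -2424, -3240
D4: -576, -696, -816
D5: -120, -120
Constant fifth difference = -120.
Extend forward: -816 − 120 = -936;  -3240 − 936 = -4176;  -9782 − 4176 = -13958;  -24827 − 13958 = -38785;  -55758 − 38785 = -94543

-94543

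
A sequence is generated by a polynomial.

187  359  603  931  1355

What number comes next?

Δ: 172 , 244 , 328 , 424
Δ²: 72 , 84 , 96
Δ³: 12 , 12
The third differences are constant (12).
96 + 12 = 108;  424 + 108 = 532;  1355 + 532 = 1887

1887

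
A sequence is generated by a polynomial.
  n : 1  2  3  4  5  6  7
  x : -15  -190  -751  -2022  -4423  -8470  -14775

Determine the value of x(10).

First differences: -175, -561, -1271, -2401, -4047, -6305
Second differences: -386, -710, -1130, -1646, -2258
Third differences: -324, -420, -516, -612
Fourth differences: -96, -96, -96
Constant fourth difference = -96, so extend:
-612 − 96 = -708;  -2258 − 708 = -2966;  -6305 − 2966 = -9271;  -14775 − 9271 = -24046
-708 − 96 = -804;  -2966 − 804 = -3770;  -9271 − 3770 = -13041;  -24046 − 13041 = -37087
-804 − 96 = -900;  -3770 − 900 = -4670;  -13041 − 4670 = -17711;  -37087 − 17711 = -54798

-54798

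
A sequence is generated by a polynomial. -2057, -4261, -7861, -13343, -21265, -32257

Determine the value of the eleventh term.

-160357

D1: -2204 , -3600 , -5482 , -7922 , -10992
D2: -1396 , -1882 , -2440 , -3070
D3: -486 , -558 , -630
D4: -72 , -72
Constant fourth difference = -72, so extend:
-630 − 72 = -702;  -3070 − 702 = -3772;  -10992 − 3772 = -14764;  -32257 − 14764 = -47021
-702 − 72 = -774;  -3772 − 774 = -4546;  -14764 − 4546 = -19310;  -47021 − 19310 = -66331
-774 − 72 = -846;  -4546 − 846 = -5392;  -19310 − 5392 = -24702;  -66331 − 24702 = -91033
-846 − 72 = -918;  -5392 − 918 = -6310;  -24702 − 6310 = -31012;  -91033 − 31012 = -122045
-918 − 72 = -990;  -6310 − 990 = -7300;  -31012 − 7300 = -38312;  -122045 − 38312 = -160357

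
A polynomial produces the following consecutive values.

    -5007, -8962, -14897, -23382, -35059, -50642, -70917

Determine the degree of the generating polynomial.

D1: -3955, -5935, -8485, -11677, -15583, -20275
D2: -1980, -2550, -3192, -3906, -4692
D3: -570, -642, -714, -786
D4: -72, -72, -72
The fourth differences are constant, so the polynomial has degree 4.

4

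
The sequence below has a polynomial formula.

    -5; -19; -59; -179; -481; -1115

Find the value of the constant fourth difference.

-48

First differences: -14, -40, -120, -302, -634
Second differences: -26, -80, -182, -332
Third differences: -54, -102, -150
Fourth differences: -48, -48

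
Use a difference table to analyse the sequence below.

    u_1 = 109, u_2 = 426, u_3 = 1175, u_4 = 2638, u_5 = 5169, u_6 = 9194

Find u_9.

D1: 317, 749, 1463, 2531, 4025
D2: 432, 714, 1068, 1494
D3: 282, 354, 426
D4: 72, 72
Constant fourth difference = 72, so extend:
426 + 72 = 498;  1494 + 498 = 1992;  4025 + 1992 = 6017;  9194 + 6017 = 15211
498 + 72 = 570;  1992 + 570 = 2562;  6017 + 2562 = 8579;  15211 + 8579 = 23790
570 + 72 = 642;  2562 + 642 = 3204;  8579 + 3204 = 11783;  23790 + 11783 = 35573

35573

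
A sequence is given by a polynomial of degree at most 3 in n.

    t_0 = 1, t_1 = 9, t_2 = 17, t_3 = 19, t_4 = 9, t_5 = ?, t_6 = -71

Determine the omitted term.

Using the first 5 terms:
First differences: 8, 8, 2, -10
Second differences: 0, -6, -12
Third differences: -6, -6
Constant third difference = -6.
Extend forward: -12 − 6 = -18;  -10 − 18 = -28;  9 − 28 = -19

-19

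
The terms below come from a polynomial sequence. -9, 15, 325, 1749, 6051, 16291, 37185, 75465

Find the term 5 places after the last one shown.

Δ: 24, 310, 1424, 4302, 10240, 20894, 38280
Δ²: 286, 1114, 2878, 5938, 10654, 17386
Δ³: 828, 1764, 3060, 4716, 6732
Δ⁴: 936, 1296, 1656, 2016
Δ⁵: 360, 360, 360
Constant fifth difference = 360, so extend:
2016 + 360 = 2376;  6732 + 2376 = 9108;  17386 + 9108 = 26494;  38280 + 26494 = 64774;  75465 + 64774 = 140239
2376 + 360 = 2736;  9108 + 2736 = 11844;  26494 + 11844 = 38338;  64774 + 38338 = 103112;  140239 + 103112 = 243351
2736 + 360 = 3096;  11844 + 3096 = 14940;  38338 + 14940 = 53278;  103112 + 53278 = 156390;  243351 + 156390 = 399741
3096 + 360 = 3456;  14940 + 3456 = 18396;  53278 + 18396 = 71674;  156390 + 71674 = 228064;  399741 + 228064 = 627805
3456 + 360 = 3816;  18396 + 3816 = 22212;  71674 + 22212 = 93886;  228064 + 93886 = 321950;  627805 + 321950 = 949755

949755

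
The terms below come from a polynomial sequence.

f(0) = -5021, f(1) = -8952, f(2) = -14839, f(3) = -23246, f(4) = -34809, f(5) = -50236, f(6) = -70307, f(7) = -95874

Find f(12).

First differences: -3931 , -5887 , -8407 , -11563 , -15427 , -20071 , -25567
Second differences: -1956 , -2520 , -3156 , -3864 , -4644 , -5496
Third differences: -564 , -636 , -708 , -780 , -852
Fourth differences: -72 , -72 , -72 , -72
Fourth differences constant at -72.
-852 − 72 = -924;  -5496 − 924 = -6420;  -25567 − 6420 = -31987;  -95874 − 31987 = -127861
-924 − 72 = -996;  -6420 − 996 = -7416;  -31987 − 7416 = -39403;  -127861 − 39403 = -167264
-996 − 72 = -1068;  -7416 − 1068 = -8484;  -39403 − 8484 = -47887;  -167264 − 47887 = -215151
-1068 − 72 = -1140;  -8484 − 1140 = -9624;  -47887 − 9624 = -57511;  -215151 − 57511 = -272662
-1140 − 72 = -1212;  -9624 − 1212 = -10836;  -57511 − 10836 = -68347;  -272662 − 68347 = -341009

-341009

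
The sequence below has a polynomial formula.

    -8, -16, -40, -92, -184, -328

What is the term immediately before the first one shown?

-8, -24, -52, -92, -144
-16, -28, -40, -52
-12, -12, -12
The third differences are constant at -12.
Work back: -16 + 12 = -4;  -8 + 4 = -4;  -8 + 4 = -4

-4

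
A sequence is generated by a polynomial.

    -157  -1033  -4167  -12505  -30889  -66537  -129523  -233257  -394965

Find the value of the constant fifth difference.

Δ: -876, -3134, -8338, -18384, -35648, -62986, -103734, -161708
Δ²: -2258, -5204, -10046, -17264, -27338, -40748, -57974
Δ³: -2946, -4842, -7218, -10074, -13410, -17226
Δ⁴: -1896, -2376, -2856, -3336, -3816
Δ⁵: -480, -480, -480, -480

-480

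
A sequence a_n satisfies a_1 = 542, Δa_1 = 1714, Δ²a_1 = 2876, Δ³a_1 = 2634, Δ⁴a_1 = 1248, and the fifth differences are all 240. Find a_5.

36438

Build the table forward from the leading diagonal:
Fifth differences: 240  240  240  240  240
Fourth differences: 1248  1488  1728  1968  2208
Third differences: 2634  3882  5370  7098  9066
Second differences: 2876  5510  9392  14762  21860
First differences: 1714  4590  10100  19492  34254
a: 542  2256  6846  16946  36438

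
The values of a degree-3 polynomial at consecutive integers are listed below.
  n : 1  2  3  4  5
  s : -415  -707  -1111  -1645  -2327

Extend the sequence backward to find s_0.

First differences: -292, -404, -534, -682
Second differences: -112, -130, -148
Third differences: -18, -18
The third differences are constant at -18.
Work back: -112 + 18 = -94;  -292 + 94 = -198;  -415 + 198 = -217

-217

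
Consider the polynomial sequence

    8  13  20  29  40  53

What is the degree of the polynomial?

2

Δ: 5, 7, 9, 11, 13
Δ²: 2, 2, 2, 2
The second differences are constant, so the polynomial has degree 2.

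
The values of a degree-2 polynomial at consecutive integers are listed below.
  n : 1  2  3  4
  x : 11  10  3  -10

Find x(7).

D1: -1, -7, -13
D2: -6, -6
The second differences are constant (-6).
-13 − 6 = -19;  -10 − 19 = -29
-19 − 6 = -25;  -29 − 25 = -54
-25 − 6 = -31;  -54 − 31 = -85

-85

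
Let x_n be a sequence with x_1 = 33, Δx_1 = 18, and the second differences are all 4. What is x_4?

99

Build the table forward from the leading diagonal:
Second differences: 4  4  4  4
First differences: 18  22  26  30
x: 33  51  73  99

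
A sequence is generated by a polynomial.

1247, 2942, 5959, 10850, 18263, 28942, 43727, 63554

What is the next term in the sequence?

89455

First differences: 1695, 3017, 4891, 7413, 10679, 14785, 19827
Second differences: 1322, 1874, 2522, 3266, 4106, 5042
Third differences: 552, 648, 744, 840, 936
Fourth differences: 96, 96, 96, 96
Fourth differences constant at 96.
936 + 96 = 1032;  5042 + 1032 = 6074;  19827 + 6074 = 25901;  63554 + 25901 = 89455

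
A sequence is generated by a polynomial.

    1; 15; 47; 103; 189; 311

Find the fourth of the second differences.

Δ: 14, 32, 56, 86, 122
Δ²: 18, 24, 30, 36
Δ³: 6, 6, 6

36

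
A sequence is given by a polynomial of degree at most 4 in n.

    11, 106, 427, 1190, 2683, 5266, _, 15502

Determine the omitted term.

9371

Using the first 6 terms:
95, 321, 763, 1493, 2583
226, 442, 730, 1090
216, 288, 360
72, 72
Constant fourth difference = 72.
Extend forward: 360 + 72 = 432;  1090 + 432 = 1522;  2583 + 1522 = 4105;  5266 + 4105 = 9371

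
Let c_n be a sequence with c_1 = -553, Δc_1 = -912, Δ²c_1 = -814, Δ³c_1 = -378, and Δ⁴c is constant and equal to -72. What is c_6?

Build the table forward from the leading diagonal:
Δ⁴: -72  -72  -72  -72  -72  -72
Δ³: -378  -450  -522  -594  -666  -738
Δ²: -814  -1192  -1642  -2164  -2758  -3424
Δ: -912  -1726  -2918  -4560  -6724  -9482
c: -553  -1465  -3191  -6109  -10669  -17393

-17393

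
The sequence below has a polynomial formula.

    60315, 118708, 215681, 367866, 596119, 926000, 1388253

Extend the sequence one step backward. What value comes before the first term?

27614

58393, 96973, 152185, 228253, 329881, 462253
38580, 55212, 76068, 101628, 132372
16632, 20856, 25560, 30744
4224, 4704, 5184
480, 480
The fifth differences are constant at 480.
Work back: 4224 − 480 = 3744;  16632 − 3744 = 12888;  38580 − 12888 = 25692;  58393 − 25692 = 32701;  60315 − 32701 = 27614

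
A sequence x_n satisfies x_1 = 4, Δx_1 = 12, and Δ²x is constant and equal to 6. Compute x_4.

Build the table forward from the leading diagonal:
Second differences: 6  6  6  6
First differences: 12  18  24  30
x: 4  16  34  58

58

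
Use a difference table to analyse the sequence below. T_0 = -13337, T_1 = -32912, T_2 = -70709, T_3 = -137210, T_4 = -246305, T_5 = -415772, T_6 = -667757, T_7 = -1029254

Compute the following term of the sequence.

-1532585

-19575 , -37797 , -66501 , -109095 , -169467 , -251985 , -361497
-18222 , -28704 , -42594 , -60372 , -82518 , -109512
-10482 , -13890 , -17778 , -22146 , -26994
-3408 , -3888 , -4368 , -4848
-480 , -480 , -480
Constant fifth difference = -480, so extend:
-4848 − 480 = -5328;  -26994 − 5328 = -32322;  -109512 − 32322 = -141834;  -361497 − 141834 = -503331;  -1029254 − 503331 = -1532585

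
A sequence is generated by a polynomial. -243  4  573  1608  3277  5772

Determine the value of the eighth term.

D1: 247 , 569 , 1035 , 1669 , 2495
D2: 322 , 466 , 634 , 826
D3: 144 , 168 , 192
D4: 24 , 24
The fourth differences are constant (24).
192 + 24 = 216;  826 + 216 = 1042;  2495 + 1042 = 3537;  5772 + 3537 = 9309
216 + 24 = 240;  1042 + 240 = 1282;  3537 + 1282 = 4819;  9309 + 4819 = 14128

14128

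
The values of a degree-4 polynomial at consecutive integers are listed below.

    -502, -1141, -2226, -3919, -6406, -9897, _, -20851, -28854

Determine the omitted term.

-14626

Using the first 6 terms:
-639  -1085  -1693  -2487  -3491
-446  -608  -794  -1004
-162  -186  -210
-24  -24
Constant fourth difference = -24.
Extend forward: -210 − 24 = -234;  -1004 − 234 = -1238;  -3491 − 1238 = -4729;  -9897 − 4729 = -14626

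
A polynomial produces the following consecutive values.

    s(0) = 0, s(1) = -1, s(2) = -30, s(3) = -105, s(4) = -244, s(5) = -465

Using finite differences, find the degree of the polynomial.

Δ: -1, -29, -75, -139, -221
Δ²: -28, -46, -64, -82
Δ³: -18, -18, -18
The third differences are constant, so the polynomial has degree 3.

3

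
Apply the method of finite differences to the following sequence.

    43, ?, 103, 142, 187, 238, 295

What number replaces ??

Using the last 5 terms:
Δ: 39, 45, 51, 57
Δ²: 6, 6, 6
Constant second difference = 6.
Extend backward: 39 − 6 = 33;  103 − 33 = 70

70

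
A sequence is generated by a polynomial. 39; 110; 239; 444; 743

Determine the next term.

1154

71, 129, 205, 299
58, 76, 94
18, 18
The third differences are constant (18).
94 + 18 = 112;  299 + 112 = 411;  743 + 411 = 1154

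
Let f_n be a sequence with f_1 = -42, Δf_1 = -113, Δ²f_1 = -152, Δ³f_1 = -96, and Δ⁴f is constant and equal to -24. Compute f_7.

-5280

Build the table forward from the leading diagonal:
D4: -24  -24  -24  -24  -24  -24  -24
D3: -96  -120  -144  -168  -192  -216  -240
D2: -152  -248  -368  -512  -680  -872  -1088
D1: -113  -265  -513  -881  -1393  -2073  -2945
f: -42  -155  -420  -933  -1814  -3207  -5280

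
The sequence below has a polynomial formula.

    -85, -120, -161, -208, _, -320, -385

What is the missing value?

Using the first 4 terms:
Δ: -35, -41, -47
Δ²: -6, -6
Constant second difference = -6.
Extend forward: -47 − 6 = -53;  -208 − 53 = -261

-261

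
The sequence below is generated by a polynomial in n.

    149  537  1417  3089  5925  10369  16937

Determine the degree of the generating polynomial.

Δ: 388, 880, 1672, 2836, 4444, 6568
Δ²: 492, 792, 1164, 1608, 2124
Δ³: 300, 372, 444, 516
Δ⁴: 72, 72, 72
The fourth differences are constant, so the polynomial has degree 4.

4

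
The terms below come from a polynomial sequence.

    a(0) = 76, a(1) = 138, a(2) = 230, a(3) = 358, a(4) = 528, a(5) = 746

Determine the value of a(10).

2766

62  92  128  170  218
30  36  42  48
6  6  6
The third differences are constant (6).
48 + 6 = 54;  218 + 54 = 272;  746 + 272 = 1018
54 + 6 = 60;  272 + 60 = 332;  1018 + 332 = 1350
60 + 6 = 66;  332 + 66 = 398;  1350 + 398 = 1748
66 + 6 = 72;  398 + 72 = 470;  1748 + 470 = 2218
72 + 6 = 78;  470 + 78 = 548;  2218 + 548 = 2766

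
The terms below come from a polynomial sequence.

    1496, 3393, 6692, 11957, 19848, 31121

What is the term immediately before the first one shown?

Δ: 1897, 3299, 5265, 7891, 11273
Δ²: 1402, 1966, 2626, 3382
Δ³: 564, 660, 756
Δ⁴: 96, 96
The fourth differences are constant at 96.
Work back: 564 − 96 = 468;  1402 − 468 = 934;  1897 − 934 = 963;  1496 − 963 = 533

533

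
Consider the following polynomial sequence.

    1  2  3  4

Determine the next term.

5

1  1  1
First differences constant at 1.
4 + 1 = 5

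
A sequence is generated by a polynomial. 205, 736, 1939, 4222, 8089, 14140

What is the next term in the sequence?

23071

Δ: 531, 1203, 2283, 3867, 6051
Δ²: 672, 1080, 1584, 2184
Δ³: 408, 504, 600
Δ⁴: 96, 96
The fourth differences are constant (96).
600 + 96 = 696;  2184 + 696 = 2880;  6051 + 2880 = 8931;  14140 + 8931 = 23071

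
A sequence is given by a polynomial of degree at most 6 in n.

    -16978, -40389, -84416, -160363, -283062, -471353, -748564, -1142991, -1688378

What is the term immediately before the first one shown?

-5927

Δ: -23411, -44027, -75947, -122699, -188291, -277211, -394427, -545387
Δ²: -20616, -31920, -46752, -65592, -88920, -117216, -150960
Δ³: -11304, -14832, -18840, -23328, -28296, -33744
Δ⁴: -3528, -4008, -4488, -4968, -5448
Δ⁵: -480, -480, -480, -480
The fifth differences are constant at -480.
Work back: -3528 + 480 = -3048;  -11304 + 3048 = -8256;  -20616 + 8256 = -12360;  -23411 + 12360 = -11051;  -16978 + 11051 = -5927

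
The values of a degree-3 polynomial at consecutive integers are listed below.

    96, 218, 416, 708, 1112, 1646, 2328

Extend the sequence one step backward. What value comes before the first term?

32

122  198  292  404  534  682
76  94  112  130  148
18  18  18  18
The third differences are constant at 18.
Work back: 76 − 18 = 58;  122 − 58 = 64;  96 − 64 = 32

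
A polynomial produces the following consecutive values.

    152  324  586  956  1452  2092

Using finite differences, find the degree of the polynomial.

3

172, 262, 370, 496, 640
90, 108, 126, 144
18, 18, 18
The third differences are constant, so the polynomial has degree 3.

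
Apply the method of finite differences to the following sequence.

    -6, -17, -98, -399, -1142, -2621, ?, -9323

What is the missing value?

-5202

Using the first 6 terms:
D1: -11  -81  -301  -743  -1479
D2: -70  -220  -442  -736
D3: -150  -222  -294
D4: -72  -72
Constant fourth difference = -72.
Extend forward: -294 − 72 = -366;  -736 − 366 = -1102;  -1479 − 1102 = -2581;  -2621 − 2581 = -5202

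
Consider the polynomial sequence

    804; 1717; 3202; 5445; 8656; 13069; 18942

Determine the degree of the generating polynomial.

4

First differences: 913, 1485, 2243, 3211, 4413, 5873
Second differences: 572, 758, 968, 1202, 1460
Third differences: 186, 210, 234, 258
Fourth differences: 24, 24, 24
The fourth differences are constant, so the polynomial has degree 4.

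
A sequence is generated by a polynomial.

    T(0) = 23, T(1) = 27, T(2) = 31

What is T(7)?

51

D1: 4, 4
First differences constant at 4.
31 + 4 = 35
35 + 4 = 39
39 + 4 = 43
43 + 4 = 47
47 + 4 = 51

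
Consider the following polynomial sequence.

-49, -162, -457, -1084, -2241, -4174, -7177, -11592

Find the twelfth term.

-113 , -295 , -627 , -1157 , -1933 , -3003 , -4415
-182 , -332 , -530 , -776 , -1070 , -1412
-150 , -198 , -246 , -294 , -342
-48 , -48 , -48 , -48
Constant fourth difference = -48, so extend:
-342 − 48 = -390;  -1412 − 390 = -1802;  -4415 − 1802 = -6217;  -11592 − 6217 = -17809
-390 − 48 = -438;  -1802 − 438 = -2240;  -6217 − 2240 = -8457;  -17809 − 8457 = -26266
-438 − 48 = -486;  -2240 − 486 = -2726;  -8457 − 2726 = -11183;  -26266 − 11183 = -37449
-486 − 48 = -534;  -2726 − 534 = -3260;  -11183 − 3260 = -14443;  -37449 − 14443 = -51892

-51892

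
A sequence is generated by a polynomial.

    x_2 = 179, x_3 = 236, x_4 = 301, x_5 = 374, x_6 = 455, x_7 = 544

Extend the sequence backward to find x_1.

130

First differences: 57, 65, 73, 81, 89
Second differences: 8, 8, 8, 8
The second differences are constant at 8.
Work back: 57 − 8 = 49;  179 − 49 = 130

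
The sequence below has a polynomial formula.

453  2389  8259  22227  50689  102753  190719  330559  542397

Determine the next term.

850989

D1: 1936, 5870, 13968, 28462, 52064, 87966, 139840, 211838
D2: 3934, 8098, 14494, 23602, 35902, 51874, 71998
D3: 4164, 6396, 9108, 12300, 15972, 20124
D4: 2232, 2712, 3192, 3672, 4152
D5: 480, 480, 480, 480
Constant fifth difference = 480, so extend:
4152 + 480 = 4632;  20124 + 4632 = 24756;  71998 + 24756 = 96754;  211838 + 96754 = 308592;  542397 + 308592 = 850989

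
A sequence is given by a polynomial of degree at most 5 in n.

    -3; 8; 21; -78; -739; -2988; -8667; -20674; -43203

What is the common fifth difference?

D1: 11, 13, -99, -661, -2249, -5679, -12007, -22529
D2: 2, -112, -562, -1588, -3430, -6328, -10522
D3: -114, -450, -1026, -1842, -2898, -4194
D4: -336, -576, -816, -1056, -1296
D5: -240, -240, -240, -240

-240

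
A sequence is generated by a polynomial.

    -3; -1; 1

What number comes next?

3

2  2
Constant first difference = 2, so extend:
1 + 2 = 3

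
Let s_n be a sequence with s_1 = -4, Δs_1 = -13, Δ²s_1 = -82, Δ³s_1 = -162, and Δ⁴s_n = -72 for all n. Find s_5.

Build the table forward from the leading diagonal:
Fourth differences: -72, -72, -72, -72, -72
Third differences: -162, -234, -306, -378, -450
Second differences: -82, -244, -478, -784, -1162
First differences: -13, -95, -339, -817, -1601
s: -4, -17, -112, -451, -1268

-1268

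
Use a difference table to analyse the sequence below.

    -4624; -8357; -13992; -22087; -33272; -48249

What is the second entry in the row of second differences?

Δ: -3733, -5635, -8095, -11185, -14977
Δ²: -1902, -2460, -3090, -3792
Δ³: -558, -630, -702
Δ⁴: -72, -72

-2460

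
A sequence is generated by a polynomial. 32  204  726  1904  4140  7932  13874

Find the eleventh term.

D1: 172  522  1178  2236  3792  5942
D2: 350  656  1058  1556  2150
D3: 306  402  498  594
D4: 96  96  96
Constant fourth difference = 96, so extend:
594 + 96 = 690;  2150 + 690 = 2840;  5942 + 2840 = 8782;  13874 + 8782 = 22656
690 + 96 = 786;  2840 + 786 = 3626;  8782 + 3626 = 12408;  22656 + 12408 = 35064
786 + 96 = 882;  3626 + 882 = 4508;  12408 + 4508 = 16916;  35064 + 16916 = 51980
882 + 96 = 978;  4508 + 978 = 5486;  16916 + 5486 = 22402;  51980 + 22402 = 74382

74382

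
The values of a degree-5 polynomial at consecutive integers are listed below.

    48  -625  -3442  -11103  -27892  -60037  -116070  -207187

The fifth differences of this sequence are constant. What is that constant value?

Δ: -673, -2817, -7661, -16789, -32145, -56033, -91117
Δ²: -2144, -4844, -9128, -15356, -23888, -35084
Δ³: -2700, -4284, -6228, -8532, -11196
Δ⁴: -1584, -1944, -2304, -2664
Δ⁵: -360, -360, -360

-360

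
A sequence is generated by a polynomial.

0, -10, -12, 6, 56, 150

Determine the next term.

300

Δ: -10, -2, 18, 50, 94
Δ²: 8, 20, 32, 44
Δ³: 12, 12, 12
Third differences constant at 12.
44 + 12 = 56;  94 + 56 = 150;  150 + 150 = 300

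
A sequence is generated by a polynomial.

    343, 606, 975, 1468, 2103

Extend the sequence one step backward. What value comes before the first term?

168

Δ: 263, 369, 493, 635
Δ²: 106, 124, 142
Δ³: 18, 18
The third differences are constant at 18.
Work back: 106 − 18 = 88;  263 − 88 = 175;  343 − 175 = 168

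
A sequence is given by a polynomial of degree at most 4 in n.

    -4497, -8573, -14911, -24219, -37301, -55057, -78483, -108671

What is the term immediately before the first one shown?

D1: -4076  -6338  -9308  -13082  -17756  -23426  -30188
D2: -2262  -2970  -3774  -4674  -5670  -6762
D3: -708  -804  -900  -996  -1092
D4: -96  -96  -96  -96
The fourth differences are constant at -96.
Work back: -708 + 96 = -612;  -2262 + 612 = -1650;  -4076 + 1650 = -2426;  -4497 + 2426 = -2071

-2071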